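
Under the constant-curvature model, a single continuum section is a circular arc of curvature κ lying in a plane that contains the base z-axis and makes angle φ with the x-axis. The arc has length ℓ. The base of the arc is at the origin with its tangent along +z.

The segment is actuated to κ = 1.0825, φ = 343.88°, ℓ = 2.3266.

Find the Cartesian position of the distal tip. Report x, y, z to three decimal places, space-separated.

θ = κ·ℓ = 1.0825 × 2.3266 = 2.51854 rad
ρ = (1 − cos θ)/κ = (1 − -0.81210)/1.0825 = 1.67400
z = sin θ / κ = 0.58351/1.0825 = 0.53904
x = ρ cos φ = 1.67400 × cos(343.88°) = 1.60818
y = ρ sin φ = 1.67400 × sin(343.88°) = -0.46479

1.608 -0.465 0.539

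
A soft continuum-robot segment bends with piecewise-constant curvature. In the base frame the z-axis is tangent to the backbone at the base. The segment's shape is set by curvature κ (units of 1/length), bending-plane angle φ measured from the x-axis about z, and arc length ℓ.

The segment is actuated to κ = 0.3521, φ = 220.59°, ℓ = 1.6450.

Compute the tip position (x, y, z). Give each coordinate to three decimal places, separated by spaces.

-0.352 -0.301 1.555

θ = κ·ℓ = 0.3521 × 1.6450 = 0.57920 rad
ρ = (1 − cos θ)/κ = (1 − 0.83690)/0.3521 = 0.46323
z = sin θ / κ = 0.54736/0.3521 = 1.55455
x = ρ cos φ = 0.46323 × cos(220.59°) = -0.35177
y = ρ sin φ = 0.46323 × sin(220.59°) = -0.30139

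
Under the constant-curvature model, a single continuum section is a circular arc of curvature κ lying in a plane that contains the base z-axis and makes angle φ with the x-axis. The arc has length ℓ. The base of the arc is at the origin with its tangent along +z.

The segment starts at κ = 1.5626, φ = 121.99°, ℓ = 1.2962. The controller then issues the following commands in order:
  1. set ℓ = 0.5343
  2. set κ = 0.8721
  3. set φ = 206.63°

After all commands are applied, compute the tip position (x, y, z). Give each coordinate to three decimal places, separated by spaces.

-0.109 -0.055 0.515

initial: κ=1.5626, φ=121.99°, ℓ=1.2962
cmd 1: set ℓ=0.5343 → (κ,φ,ℓ)=(1.5626,121.99°,0.5343) → tip=(-0.1115,0.1784,0.4744)
cmd 2: set κ=0.8721 → (κ,φ,ℓ)=(0.8721,121.99°,0.5343) → tip=(-0.0648,0.1037,0.5152)
cmd 3: set φ=206.63° → (κ,φ,ℓ)=(0.8721,206.63°,0.5343) → tip=(-0.1093,-0.0548,0.5152)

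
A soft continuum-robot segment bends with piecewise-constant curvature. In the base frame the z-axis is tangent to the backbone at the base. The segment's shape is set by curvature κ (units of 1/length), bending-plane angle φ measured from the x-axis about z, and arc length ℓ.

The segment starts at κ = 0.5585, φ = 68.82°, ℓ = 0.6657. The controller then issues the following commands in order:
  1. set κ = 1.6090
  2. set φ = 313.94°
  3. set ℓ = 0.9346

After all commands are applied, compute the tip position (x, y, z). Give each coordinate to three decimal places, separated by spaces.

initial: κ=0.5585, φ=68.82°, ℓ=0.6657
cmd 1: set κ=1.6090 → (κ,φ,ℓ)=(1.6090,68.82°,0.6657) → tip=(0.1170,0.3018,0.5455)
cmd 2: set φ=313.94° → (κ,φ,ℓ)=(1.6090,313.94°,0.6657) → tip=(0.2246,-0.2331,0.5455)
cmd 3: set ℓ=0.9346 → (κ,φ,ℓ)=(1.6090,313.94°,0.9346) → tip=(0.4024,-0.4176,0.6201)

0.402 -0.418 0.620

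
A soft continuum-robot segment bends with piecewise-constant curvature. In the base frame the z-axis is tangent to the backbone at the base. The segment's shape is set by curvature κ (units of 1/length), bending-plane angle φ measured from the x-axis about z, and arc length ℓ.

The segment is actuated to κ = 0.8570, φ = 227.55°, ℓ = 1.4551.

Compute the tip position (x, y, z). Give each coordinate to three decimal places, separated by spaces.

-0.537 -0.587 1.106

θ = κ·ℓ = 0.8570 × 1.4551 = 1.24702 rad
ρ = (1 − cos θ)/κ = (1 − 0.31815)/0.8570 = 0.79563
z = sin θ / κ = 0.94804/0.8570 = 1.10623
x = ρ cos φ = 0.79563 × cos(227.55°) = -0.53701
y = ρ sin φ = 0.79563 × sin(227.55°) = -0.58707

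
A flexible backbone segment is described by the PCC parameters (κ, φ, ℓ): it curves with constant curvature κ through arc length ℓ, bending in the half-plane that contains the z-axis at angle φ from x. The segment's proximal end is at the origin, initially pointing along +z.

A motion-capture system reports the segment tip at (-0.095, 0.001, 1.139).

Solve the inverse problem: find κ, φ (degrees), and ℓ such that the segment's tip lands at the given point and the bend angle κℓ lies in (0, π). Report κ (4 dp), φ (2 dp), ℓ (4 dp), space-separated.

0.1455 179.40 1.1443

ρ = √(x²+y²) = √(-0.095² + 0.001²) = 0.09501
φ = atan2(y, x) mod 360° = atan2(0.001, -0.095) = 179.3969°
|p|² = ρ² + z² = 0.09501² + 1.139² = 1.30635
κ = 2ρ / |p|² = 2×0.09501 / 1.30635 = 0.14545
θ = 2·atan2(ρ, z) = 2·atan2(0.09501, 1.139) = 0.16644 rad
ℓ = θ/κ = 0.16644/0.14545 = 1.14428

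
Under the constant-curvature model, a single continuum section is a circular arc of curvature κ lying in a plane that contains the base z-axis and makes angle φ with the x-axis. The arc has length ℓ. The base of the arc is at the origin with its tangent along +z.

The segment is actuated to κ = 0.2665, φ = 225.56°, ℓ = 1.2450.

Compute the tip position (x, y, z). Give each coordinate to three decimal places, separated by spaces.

-0.143 -0.146 1.222

θ = κ·ℓ = 0.2665 × 1.2450 = 0.33179 rad
ρ = (1 − cos θ)/κ = (1 − 0.94546)/0.2665 = 0.20465
z = sin θ / κ = 0.32574/0.2665 = 1.22228
x = ρ cos φ = 0.20465 × cos(225.56°) = -0.14329
y = ρ sin φ = 0.20465 × sin(225.56°) = -0.14612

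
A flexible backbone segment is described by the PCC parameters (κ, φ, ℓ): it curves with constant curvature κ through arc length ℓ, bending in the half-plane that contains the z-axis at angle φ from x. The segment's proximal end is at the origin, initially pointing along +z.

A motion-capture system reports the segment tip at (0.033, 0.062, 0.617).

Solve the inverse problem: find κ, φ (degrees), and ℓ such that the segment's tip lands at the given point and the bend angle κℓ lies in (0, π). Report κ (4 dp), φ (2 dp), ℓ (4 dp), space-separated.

0.3643 61.98 0.6223

ρ = √(x²+y²) = √(0.033² + 0.062²) = 0.07024
φ = atan2(y, x) mod 360° = atan2(0.062, 0.033) = 61.9755°
|p|² = ρ² + z² = 0.07024² + 0.617² = 0.38562
κ = 2ρ / |p|² = 2×0.07024 / 0.38562 = 0.36427
θ = 2·atan2(ρ, z) = 2·atan2(0.07024, 0.617) = 0.22669 rad
ℓ = θ/κ = 0.22669/0.36427 = 0.62232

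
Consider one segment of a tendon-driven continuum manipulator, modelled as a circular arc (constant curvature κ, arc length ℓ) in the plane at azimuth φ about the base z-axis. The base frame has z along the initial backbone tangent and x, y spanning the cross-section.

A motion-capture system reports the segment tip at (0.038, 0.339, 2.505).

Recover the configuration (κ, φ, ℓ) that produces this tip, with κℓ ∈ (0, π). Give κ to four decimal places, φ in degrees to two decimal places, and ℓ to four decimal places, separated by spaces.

ρ = √(x²+y²) = √(0.038² + 0.339²) = 0.34112
φ = atan2(y, x) mod 360° = atan2(0.339, 0.038) = 83.6042°
|p|² = ρ² + z² = 0.34112² + 2.505² = 6.39139
κ = 2ρ / |p|² = 2×0.34112 / 6.39139 = 0.10674
θ = 2·atan2(ρ, z) = 2·atan2(0.34112, 2.505) = 0.27069 rad
ℓ = θ/κ = 0.27069/0.10674 = 2.53585

0.1067 83.60 2.5359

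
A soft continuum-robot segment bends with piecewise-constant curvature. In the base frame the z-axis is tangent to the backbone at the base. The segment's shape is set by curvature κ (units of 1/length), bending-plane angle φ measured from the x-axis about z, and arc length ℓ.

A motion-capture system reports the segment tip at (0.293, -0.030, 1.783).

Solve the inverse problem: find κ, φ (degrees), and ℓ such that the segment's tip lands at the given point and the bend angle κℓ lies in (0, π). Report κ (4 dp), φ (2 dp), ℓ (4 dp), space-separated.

ρ = √(x²+y²) = √(0.293² + -0.030²) = 0.29453
φ = atan2(y, x) mod 360° = atan2(-0.030, 0.293) = 354.1539°
|p|² = ρ² + z² = 0.29453² + 1.783² = 3.26584
κ = 2ρ / |p|² = 2×0.29453 / 3.26584 = 0.18037
θ = 2·atan2(ρ, z) = 2·atan2(0.29453, 1.783) = 0.32742 rad
ℓ = θ/κ = 0.32742/0.18037 = 1.81526

0.1804 354.15 1.8153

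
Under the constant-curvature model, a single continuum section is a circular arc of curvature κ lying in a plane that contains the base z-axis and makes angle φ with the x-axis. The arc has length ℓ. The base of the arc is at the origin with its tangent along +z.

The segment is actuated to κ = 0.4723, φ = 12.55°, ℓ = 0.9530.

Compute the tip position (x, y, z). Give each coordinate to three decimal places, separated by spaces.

θ = κ·ℓ = 0.4723 × 0.9530 = 0.45010 rad
ρ = (1 − cos θ)/κ = (1 − 0.90040)/0.4723 = 0.21088
z = sin θ / κ = 0.43506/0.4723 = 0.92115
x = ρ cos φ = 0.21088 × cos(12.55°) = 0.20584
y = ρ sin φ = 0.21088 × sin(12.55°) = 0.04582

0.206 0.046 0.921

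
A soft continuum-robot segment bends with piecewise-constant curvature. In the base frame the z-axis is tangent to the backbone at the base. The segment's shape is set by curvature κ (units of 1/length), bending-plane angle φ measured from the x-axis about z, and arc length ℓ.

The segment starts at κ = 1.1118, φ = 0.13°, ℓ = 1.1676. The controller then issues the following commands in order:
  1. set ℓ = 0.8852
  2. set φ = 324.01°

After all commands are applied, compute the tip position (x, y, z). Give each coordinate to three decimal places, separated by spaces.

0.325 -0.236 0.749

initial: κ=1.1118, φ=0.13°, ℓ=1.1676
cmd 1: set ℓ=0.8852 → (κ,φ,ℓ)=(1.1118,0.13°,0.8852) → tip=(0.4015,0.0009,0.7491)
cmd 2: set φ=324.01° → (κ,φ,ℓ)=(1.1118,324.01°,0.8852) → tip=(0.3249,-0.2360,0.7491)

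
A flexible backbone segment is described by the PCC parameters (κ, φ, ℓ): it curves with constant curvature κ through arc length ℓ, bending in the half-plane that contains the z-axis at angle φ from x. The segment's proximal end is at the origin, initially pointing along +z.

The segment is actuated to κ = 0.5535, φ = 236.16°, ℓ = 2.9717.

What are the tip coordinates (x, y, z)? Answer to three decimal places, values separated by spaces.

-1.081 -1.612 1.802

θ = κ·ℓ = 0.5535 × 2.9717 = 1.64484 rad
ρ = (1 − cos θ)/κ = (1 − -0.07397)/0.5535 = 1.94033
z = sin θ / κ = 0.99726/0.5535 = 1.80173
x = ρ cos φ = 1.94033 × cos(236.16°) = -1.08052
y = ρ sin φ = 1.94033 × sin(236.16°) = -1.61163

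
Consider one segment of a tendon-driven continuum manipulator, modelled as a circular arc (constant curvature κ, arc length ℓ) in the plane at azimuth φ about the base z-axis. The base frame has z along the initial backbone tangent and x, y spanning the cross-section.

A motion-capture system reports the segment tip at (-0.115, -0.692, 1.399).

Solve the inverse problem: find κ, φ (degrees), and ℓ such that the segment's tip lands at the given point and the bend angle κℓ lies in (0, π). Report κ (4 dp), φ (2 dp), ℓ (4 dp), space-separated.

0.5728 260.56 1.6228

ρ = √(x²+y²) = √(-0.115² + -0.692²) = 0.70149
φ = atan2(y, x) mod 360° = atan2(-0.692, -0.115) = 260.5645°
|p|² = ρ² + z² = 0.70149² + 1.399² = 2.44929
κ = 2ρ / |p|² = 2×0.70149 / 2.44929 = 0.57281
θ = 2·atan2(ρ, z) = 2·atan2(0.70149, 1.399) = 0.92957 rad
ℓ = θ/κ = 0.92957/0.57281 = 1.62282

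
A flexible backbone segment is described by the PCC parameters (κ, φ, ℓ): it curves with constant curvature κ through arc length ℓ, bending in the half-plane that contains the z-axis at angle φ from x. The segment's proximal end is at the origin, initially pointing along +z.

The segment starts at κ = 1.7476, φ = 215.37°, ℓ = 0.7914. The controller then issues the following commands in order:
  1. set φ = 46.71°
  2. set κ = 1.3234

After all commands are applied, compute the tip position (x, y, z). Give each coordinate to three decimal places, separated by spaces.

initial: κ=1.7476, φ=215.37°, ℓ=0.7914
cmd 1: set φ=46.71° → (κ,φ,ℓ)=(1.7476,46.71°,0.7914) → tip=(0.3191,0.3388,0.5622)
cmd 2: set κ=1.3234 → (κ,φ,ℓ)=(1.3234,46.71°,0.7914) → tip=(0.2591,0.2751,0.6544)

0.259 0.275 0.654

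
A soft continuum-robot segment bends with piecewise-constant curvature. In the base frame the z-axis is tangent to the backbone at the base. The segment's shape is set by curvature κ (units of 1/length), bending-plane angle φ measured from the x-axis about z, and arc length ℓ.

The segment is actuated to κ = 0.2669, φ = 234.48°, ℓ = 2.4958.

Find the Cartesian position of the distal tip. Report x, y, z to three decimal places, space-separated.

θ = κ·ℓ = 0.2669 × 2.4958 = 0.66613 rad
ρ = (1 − cos θ)/κ = (1 − 0.78622)/0.2669 = 0.80098
z = sin θ / κ = 0.61795/0.2669 = 2.31528
x = ρ cos φ = 0.80098 × cos(234.48°) = -0.46536
y = ρ sin φ = 0.80098 × sin(234.48°) = -0.65192

-0.465 -0.652 2.315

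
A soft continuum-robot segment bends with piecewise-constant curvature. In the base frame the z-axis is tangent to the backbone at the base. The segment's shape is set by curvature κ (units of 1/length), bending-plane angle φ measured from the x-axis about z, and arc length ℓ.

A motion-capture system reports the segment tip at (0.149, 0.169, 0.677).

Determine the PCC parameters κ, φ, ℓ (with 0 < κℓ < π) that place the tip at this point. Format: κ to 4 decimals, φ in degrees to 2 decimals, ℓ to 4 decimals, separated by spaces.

0.8851 48.60 0.7259

ρ = √(x²+y²) = √(0.149² + 0.169²) = 0.22530
φ = atan2(y, x) mod 360° = atan2(0.169, 0.149) = 48.5988°
|p|² = ρ² + z² = 0.22530² + 0.677² = 0.50909
κ = 2ρ / |p|² = 2×0.22530 / 0.50909 = 0.88512
θ = 2·atan2(ρ, z) = 2·atan2(0.22530, 0.677) = 0.64254 rad
ℓ = θ/κ = 0.64254/0.88512 = 0.72593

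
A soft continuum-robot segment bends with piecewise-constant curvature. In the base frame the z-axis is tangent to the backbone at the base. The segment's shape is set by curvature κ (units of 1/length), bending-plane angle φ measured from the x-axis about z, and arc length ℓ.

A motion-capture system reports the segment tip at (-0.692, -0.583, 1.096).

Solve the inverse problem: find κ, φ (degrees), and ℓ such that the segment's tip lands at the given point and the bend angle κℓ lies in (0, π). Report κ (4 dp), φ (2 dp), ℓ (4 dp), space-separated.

0.8959 220.11 1.5407

ρ = √(x²+y²) = √(-0.692² + -0.583²) = 0.90485
φ = atan2(y, x) mod 360° = atan2(-0.583, -0.692) = 220.1137°
|p|² = ρ² + z² = 0.90485² + 1.096² = 2.01997
κ = 2ρ / |p|² = 2×0.90485 / 2.01997 = 0.89590
θ = 2·atan2(ρ, z) = 2·atan2(0.90485, 1.096) = 1.38031 rad
ℓ = θ/κ = 1.38031/0.89590 = 1.54068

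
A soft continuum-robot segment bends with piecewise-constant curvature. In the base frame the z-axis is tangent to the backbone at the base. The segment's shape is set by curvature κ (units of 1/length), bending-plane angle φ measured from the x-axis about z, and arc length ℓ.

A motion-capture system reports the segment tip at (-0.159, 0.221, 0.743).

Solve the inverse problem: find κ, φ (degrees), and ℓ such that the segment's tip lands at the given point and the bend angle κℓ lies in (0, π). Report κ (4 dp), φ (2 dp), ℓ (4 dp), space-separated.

ρ = √(x²+y²) = √(-0.159² + 0.221²) = 0.27225
φ = atan2(y, x) mod 360° = atan2(0.221, -0.159) = 125.7334°
|p|² = ρ² + z² = 0.27225² + 0.743² = 0.62617
κ = 2ρ / |p|² = 2×0.27225 / 0.62617 = 0.86958
θ = 2·atan2(ρ, z) = 2·atan2(0.27225, 0.743) = 0.70246 rad
ℓ = θ/κ = 0.70246/0.86958 = 0.80782

0.8696 125.73 0.8078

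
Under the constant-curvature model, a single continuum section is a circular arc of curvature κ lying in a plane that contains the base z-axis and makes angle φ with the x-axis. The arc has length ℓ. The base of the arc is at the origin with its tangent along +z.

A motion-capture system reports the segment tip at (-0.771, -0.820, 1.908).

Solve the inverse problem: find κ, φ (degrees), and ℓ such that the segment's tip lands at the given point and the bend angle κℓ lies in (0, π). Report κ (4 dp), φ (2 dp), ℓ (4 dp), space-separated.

ρ = √(x²+y²) = √(-0.771² + -0.820²) = 1.12554
φ = atan2(y, x) mod 360° = atan2(-0.820, -0.771) = 226.7641°
|p|² = ρ² + z² = 1.12554² + 1.908² = 4.90730
κ = 2ρ / |p|² = 2×1.12554 / 4.90730 = 0.45872
θ = 2·atan2(ρ, z) = 2·atan2(1.12554, 1.908) = 1.06593 rad
ℓ = θ/κ = 1.06593/0.45872 = 2.32370

0.4587 226.76 2.3237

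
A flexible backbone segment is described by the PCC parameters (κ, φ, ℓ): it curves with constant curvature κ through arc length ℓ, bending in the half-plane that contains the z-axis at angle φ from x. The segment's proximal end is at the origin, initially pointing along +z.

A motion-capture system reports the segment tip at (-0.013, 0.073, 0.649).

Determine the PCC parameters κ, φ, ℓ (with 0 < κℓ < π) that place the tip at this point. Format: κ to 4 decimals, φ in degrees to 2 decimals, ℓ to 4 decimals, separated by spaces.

0.3475 100.10 0.6546

ρ = √(x²+y²) = √(-0.013² + 0.073²) = 0.07415
φ = atan2(y, x) mod 360° = atan2(0.073, -0.013) = 100.0975°
|p|² = ρ² + z² = 0.07415² + 0.649² = 0.42670
κ = 2ρ / |p|² = 2×0.07415 / 0.42670 = 0.34754
θ = 2·atan2(ρ, z) = 2·atan2(0.07415, 0.649) = 0.22751 rad
ℓ = θ/κ = 0.22751/0.34754 = 0.65463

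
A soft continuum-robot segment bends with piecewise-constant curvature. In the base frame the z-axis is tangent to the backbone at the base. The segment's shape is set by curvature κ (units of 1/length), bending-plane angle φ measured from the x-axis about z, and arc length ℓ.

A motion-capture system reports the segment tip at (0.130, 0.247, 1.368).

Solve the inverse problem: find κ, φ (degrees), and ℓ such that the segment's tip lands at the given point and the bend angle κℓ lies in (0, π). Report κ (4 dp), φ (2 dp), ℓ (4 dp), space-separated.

0.2864 62.24 1.4057

ρ = √(x²+y²) = √(0.130² + 0.247²) = 0.27912
φ = atan2(y, x) mod 360° = atan2(0.247, 0.130) = 62.2415°
|p|² = ρ² + z² = 0.27912² + 1.368² = 1.94933
κ = 2ρ / |p|² = 2×0.27912 / 1.94933 = 0.28638
θ = 2·atan2(ρ, z) = 2·atan2(0.27912, 1.368) = 0.40255 rad
ℓ = θ/κ = 0.40255/0.28638 = 1.40566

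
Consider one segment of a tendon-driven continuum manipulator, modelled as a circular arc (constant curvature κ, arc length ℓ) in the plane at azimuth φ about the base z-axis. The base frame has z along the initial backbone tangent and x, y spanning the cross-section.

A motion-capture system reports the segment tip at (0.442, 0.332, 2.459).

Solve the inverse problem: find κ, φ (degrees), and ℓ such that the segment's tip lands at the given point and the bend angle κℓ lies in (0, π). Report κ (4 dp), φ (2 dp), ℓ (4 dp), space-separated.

ρ = √(x²+y²) = √(0.442² + 0.332²) = 0.55280
φ = atan2(y, x) mod 360° = atan2(0.332, 0.442) = 36.9114°
|p|² = ρ² + z² = 0.55280² + 2.459² = 6.35227
κ = 2ρ / |p|² = 2×0.55280 / 6.35227 = 0.17405
θ = 2·atan2(ρ, z) = 2·atan2(0.55280, 2.459) = 0.44226 rad
ℓ = θ/κ = 0.44226/0.17405 = 2.54103

0.1740 36.91 2.5410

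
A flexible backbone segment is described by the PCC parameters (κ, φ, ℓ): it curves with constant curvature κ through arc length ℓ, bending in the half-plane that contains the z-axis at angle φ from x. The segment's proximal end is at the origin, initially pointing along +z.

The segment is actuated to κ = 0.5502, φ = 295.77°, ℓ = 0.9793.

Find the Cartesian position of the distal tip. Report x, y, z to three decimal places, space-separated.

θ = κ·ℓ = 0.5502 × 0.9793 = 0.53881 rad
ρ = (1 − cos θ)/κ = (1 − 0.85832)/0.5502 = 0.25751
z = sin θ / κ = 0.51312/0.5502 = 0.93260
x = ρ cos φ = 0.25751 × cos(295.77°) = 0.11195
y = ρ sin φ = 0.25751 × sin(295.77°) = -0.23190

0.112 -0.232 0.933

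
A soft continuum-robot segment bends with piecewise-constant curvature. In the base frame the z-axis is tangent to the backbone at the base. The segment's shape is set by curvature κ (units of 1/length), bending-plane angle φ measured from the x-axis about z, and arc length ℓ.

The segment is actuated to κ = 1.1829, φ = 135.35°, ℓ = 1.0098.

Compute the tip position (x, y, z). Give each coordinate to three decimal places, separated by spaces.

θ = κ·ℓ = 1.1829 × 1.0098 = 1.19449 rad
ρ = (1 − cos θ)/κ = (1 − 0.36749)/1.1829 = 0.53472
z = sin θ / κ = 0.93003/1.1829 = 0.78623
x = ρ cos φ = 0.53472 × cos(135.35°) = -0.38040
y = ρ sin φ = 0.53472 × sin(135.35°) = 0.37578

-0.380 0.376 0.786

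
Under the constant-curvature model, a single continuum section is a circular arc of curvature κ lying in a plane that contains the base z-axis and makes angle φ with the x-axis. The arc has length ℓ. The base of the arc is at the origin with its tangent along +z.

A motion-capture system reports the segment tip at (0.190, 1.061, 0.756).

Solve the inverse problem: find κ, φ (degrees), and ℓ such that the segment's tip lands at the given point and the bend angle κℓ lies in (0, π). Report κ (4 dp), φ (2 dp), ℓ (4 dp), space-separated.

ρ = √(x²+y²) = √(0.190² + 1.061²) = 1.07788
φ = atan2(y, x) mod 360° = atan2(1.061, 0.190) = 79.8473°
|p|² = ρ² + z² = 1.07788² + 0.756² = 1.73336
κ = 2ρ / |p|² = 2×1.07788 / 1.73336 = 1.24369
θ = 2·atan2(ρ, z) = 2·atan2(1.07788, 0.756) = 1.91829 rad
ℓ = θ/κ = 1.91829/1.24369 = 1.54242

1.2437 79.85 1.5424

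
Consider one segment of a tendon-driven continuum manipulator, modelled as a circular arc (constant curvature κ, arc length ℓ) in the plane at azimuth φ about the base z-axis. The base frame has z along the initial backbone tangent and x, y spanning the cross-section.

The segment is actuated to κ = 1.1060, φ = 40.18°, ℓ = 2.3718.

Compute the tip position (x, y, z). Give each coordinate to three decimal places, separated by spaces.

1.291 1.090 0.448

θ = κ·ℓ = 1.1060 × 2.3718 = 2.62321 rad
ρ = (1 − cos θ)/κ = (1 − -0.86862)/1.1060 = 1.68953
z = sin θ / κ = 0.49548/1.1060 = 0.44799
x = ρ cos φ = 1.68953 × cos(40.18°) = 1.29084
y = ρ sin φ = 1.68953 × sin(40.18°) = 1.09007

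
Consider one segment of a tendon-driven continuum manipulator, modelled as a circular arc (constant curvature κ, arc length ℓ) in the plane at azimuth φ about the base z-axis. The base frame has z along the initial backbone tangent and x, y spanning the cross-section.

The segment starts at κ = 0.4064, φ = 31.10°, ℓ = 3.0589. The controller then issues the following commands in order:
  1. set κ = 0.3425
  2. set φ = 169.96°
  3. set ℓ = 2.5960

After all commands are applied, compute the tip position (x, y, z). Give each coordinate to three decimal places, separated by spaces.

-1.063 0.188 2.267

initial: κ=0.4064, φ=31.10°, ℓ=3.0589
cmd 1: set κ=0.3425 → (κ,φ,ℓ)=(0.3425,31.10°,3.0589) → tip=(1.2511,0.7547,2.5292)
cmd 2: set φ=169.96° → (κ,φ,ℓ)=(0.3425,169.96°,3.0589) → tip=(-1.4387,0.2547,2.5292)
cmd 3: set ℓ=2.5960 → (κ,φ,ℓ)=(0.3425,169.96°,2.5960) → tip=(-1.0635,0.1883,2.2672)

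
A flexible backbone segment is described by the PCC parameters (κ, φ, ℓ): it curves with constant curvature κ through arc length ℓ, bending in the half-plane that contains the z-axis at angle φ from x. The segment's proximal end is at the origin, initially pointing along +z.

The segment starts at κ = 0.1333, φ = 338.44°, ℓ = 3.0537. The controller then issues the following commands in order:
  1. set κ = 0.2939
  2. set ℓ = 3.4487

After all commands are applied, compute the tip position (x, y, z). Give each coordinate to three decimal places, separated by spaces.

1.491 -0.589 2.888

initial: κ=0.1333, φ=338.44°, ℓ=3.0537
cmd 1: set κ=0.2939 → (κ,φ,ℓ)=(0.2939,338.44°,3.0537) → tip=(1.1912,-0.4707,2.6600)
cmd 2: set ℓ=3.4487 → (κ,φ,ℓ)=(0.2939,338.44°,3.4487) → tip=(1.4910,-0.5891,2.8878)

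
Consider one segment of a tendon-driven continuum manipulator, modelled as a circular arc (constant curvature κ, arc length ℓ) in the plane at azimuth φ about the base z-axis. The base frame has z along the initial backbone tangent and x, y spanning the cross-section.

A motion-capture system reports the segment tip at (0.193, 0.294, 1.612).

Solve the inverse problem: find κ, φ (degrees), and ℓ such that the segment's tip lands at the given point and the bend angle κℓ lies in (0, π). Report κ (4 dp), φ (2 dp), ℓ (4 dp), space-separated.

ρ = √(x²+y²) = √(0.193² + 0.294²) = 0.35169
φ = atan2(y, x) mod 360° = atan2(0.294, 0.193) = 56.7166°
|p|² = ρ² + z² = 0.35169² + 1.612² = 2.72223
κ = 2ρ / |p|² = 2×0.35169 / 2.72223 = 0.25838
θ = 2·atan2(ρ, z) = 2·atan2(0.35169, 1.612) = 0.42961 rad
ℓ = θ/κ = 0.42961/0.25838 = 1.66267

0.2584 56.72 1.6627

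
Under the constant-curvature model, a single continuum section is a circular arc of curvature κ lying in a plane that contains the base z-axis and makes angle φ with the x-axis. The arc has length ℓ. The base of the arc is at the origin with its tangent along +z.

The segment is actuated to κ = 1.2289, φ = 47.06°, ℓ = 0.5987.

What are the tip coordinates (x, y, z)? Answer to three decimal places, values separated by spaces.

0.143 0.154 0.546

θ = κ·ℓ = 1.2289 × 0.5987 = 0.73574 rad
ρ = (1 − cos θ)/κ = (1 − 0.74133)/1.2289 = 0.21049
z = sin θ / κ = 0.67114/1.2289 = 0.54613
x = ρ cos φ = 0.21049 × cos(47.06°) = 0.14339
y = ρ sin φ = 0.21049 × sin(47.06°) = 0.15409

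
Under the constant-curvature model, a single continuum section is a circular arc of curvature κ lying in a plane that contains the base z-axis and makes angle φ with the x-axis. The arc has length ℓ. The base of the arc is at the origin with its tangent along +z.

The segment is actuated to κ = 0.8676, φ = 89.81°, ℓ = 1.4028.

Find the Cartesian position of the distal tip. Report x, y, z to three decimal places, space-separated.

0.002 0.753 1.081

θ = κ·ℓ = 0.8676 × 1.4028 = 1.21707 rad
ρ = (1 − cos θ)/κ = (1 − 0.34640)/0.8676 = 0.75335
z = sin θ / κ = 0.93809/0.8676 = 1.08125
x = ρ cos φ = 0.75335 × cos(89.81°) = 0.00250
y = ρ sin φ = 0.75335 × sin(89.81°) = 0.75334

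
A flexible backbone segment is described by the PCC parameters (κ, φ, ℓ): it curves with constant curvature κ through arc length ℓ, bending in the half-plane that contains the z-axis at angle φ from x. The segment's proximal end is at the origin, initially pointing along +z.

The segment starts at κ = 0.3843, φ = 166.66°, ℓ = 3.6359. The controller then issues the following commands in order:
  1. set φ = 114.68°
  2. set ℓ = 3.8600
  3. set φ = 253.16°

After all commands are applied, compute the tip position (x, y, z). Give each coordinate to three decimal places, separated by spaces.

-0.688 -2.273 2.592

initial: κ=0.3843, φ=166.66°, ℓ=3.6359
cmd 1: set φ=114.68° → (κ,φ,ℓ)=(0.3843,114.68°,3.6359) → tip=(-0.8989,1.9562,2.5631)
cmd 2: set ℓ=3.8600 → (κ,φ,ℓ)=(0.3843,114.68°,3.8600) → tip=(-0.9917,2.1581,2.5922)
cmd 3: set φ=253.16° → (κ,φ,ℓ)=(0.3843,253.16°,3.8600) → tip=(-0.6880,-2.2732,2.5922)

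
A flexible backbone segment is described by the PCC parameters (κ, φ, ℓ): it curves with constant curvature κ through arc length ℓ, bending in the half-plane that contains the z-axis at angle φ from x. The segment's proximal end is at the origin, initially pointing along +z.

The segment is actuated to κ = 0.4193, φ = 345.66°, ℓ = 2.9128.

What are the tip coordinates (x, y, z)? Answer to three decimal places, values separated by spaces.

θ = κ·ℓ = 0.4193 × 2.9128 = 1.22134 rad
ρ = (1 − cos θ)/κ = (1 − 0.34239)/0.4193 = 1.56835
z = sin θ / κ = 0.93956/0.4193 = 2.24078
x = ρ cos φ = 1.56835 × cos(345.66°) = 1.51949
y = ρ sin φ = 1.56835 × sin(345.66°) = -0.38844

1.519 -0.388 2.241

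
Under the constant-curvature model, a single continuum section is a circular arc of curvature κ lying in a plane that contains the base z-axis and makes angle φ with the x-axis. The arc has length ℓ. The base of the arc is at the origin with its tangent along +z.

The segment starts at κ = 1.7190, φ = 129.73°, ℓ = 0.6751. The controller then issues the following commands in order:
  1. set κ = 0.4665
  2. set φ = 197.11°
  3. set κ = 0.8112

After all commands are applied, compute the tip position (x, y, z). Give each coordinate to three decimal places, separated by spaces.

initial: κ=1.7190, φ=129.73°, ℓ=0.6751
cmd 1: set κ=0.4665 → (κ,φ,ℓ)=(0.4665,129.73°,0.6751) → tip=(-0.0674,0.0811,0.6640)
cmd 2: set φ=197.11° → (κ,φ,ℓ)=(0.4665,197.11°,0.6751) → tip=(-0.1008,-0.0310,0.6640)
cmd 3: set κ=0.8112 → (κ,φ,ℓ)=(0.8112,197.11°,0.6751) → tip=(-0.1723,-0.0530,0.6419)

-0.172 -0.053 0.642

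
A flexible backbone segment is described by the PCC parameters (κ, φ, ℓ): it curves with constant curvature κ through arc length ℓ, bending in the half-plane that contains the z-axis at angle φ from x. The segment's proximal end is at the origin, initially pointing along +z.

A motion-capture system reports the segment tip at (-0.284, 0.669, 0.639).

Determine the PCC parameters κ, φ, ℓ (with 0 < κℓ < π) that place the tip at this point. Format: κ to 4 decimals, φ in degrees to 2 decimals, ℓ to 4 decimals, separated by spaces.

ρ = √(x²+y²) = √(-0.284² + 0.669²) = 0.72679
φ = atan2(y, x) mod 360° = atan2(0.669, -0.284) = 113.0019°
|p|² = ρ² + z² = 0.72679² + 0.639² = 0.93654
κ = 2ρ / |p|² = 2×0.72679 / 0.93654 = 1.55207
θ = 2·atan2(ρ, z) = 2·atan2(0.72679, 0.639) = 1.69917 rad
ℓ = θ/κ = 1.69917/1.55207 = 1.09478

1.5521 113.00 1.0948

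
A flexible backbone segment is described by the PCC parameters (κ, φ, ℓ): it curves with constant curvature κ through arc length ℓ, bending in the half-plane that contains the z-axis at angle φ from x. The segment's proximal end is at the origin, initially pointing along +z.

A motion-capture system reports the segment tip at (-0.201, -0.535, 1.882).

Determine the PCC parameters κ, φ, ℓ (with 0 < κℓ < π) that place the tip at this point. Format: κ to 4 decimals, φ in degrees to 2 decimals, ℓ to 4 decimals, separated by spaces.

ρ = √(x²+y²) = √(-0.201² + -0.535²) = 0.57151
φ = atan2(y, x) mod 360° = atan2(-0.535, -0.201) = 249.4088°
|p|² = ρ² + z² = 0.57151² + 1.882² = 3.86855
κ = 2ρ / |p|² = 2×0.57151 / 3.86855 = 0.29547
θ = 2·atan2(ρ, z) = 2·atan2(0.57151, 1.882) = 0.58965 rad
ℓ = θ/κ = 0.58965/0.29547 = 1.99565

0.2955 249.41 1.9956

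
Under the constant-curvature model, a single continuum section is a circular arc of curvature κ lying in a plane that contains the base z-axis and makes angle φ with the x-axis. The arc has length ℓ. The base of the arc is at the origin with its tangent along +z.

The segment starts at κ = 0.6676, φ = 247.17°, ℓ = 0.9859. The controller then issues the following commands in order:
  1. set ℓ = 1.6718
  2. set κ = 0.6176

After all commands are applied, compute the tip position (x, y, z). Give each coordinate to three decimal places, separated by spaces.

-0.306 -0.727 1.390

initial: κ=0.6676, φ=247.17°, ℓ=0.9859
cmd 1: set ℓ=1.6718 → (κ,φ,ℓ)=(0.6676,247.17°,1.6718) → tip=(-0.3259,-0.7742,1.3457)
cmd 2: set κ=0.6176 → (κ,φ,ℓ)=(0.6176,247.17°,1.6718) → tip=(-0.3062,-0.7273,1.3902)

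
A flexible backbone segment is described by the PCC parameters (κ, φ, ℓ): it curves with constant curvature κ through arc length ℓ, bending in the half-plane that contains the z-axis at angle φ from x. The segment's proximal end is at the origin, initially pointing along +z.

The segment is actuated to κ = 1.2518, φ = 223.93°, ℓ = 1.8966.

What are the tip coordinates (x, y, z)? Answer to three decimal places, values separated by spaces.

θ = κ·ℓ = 1.2518 × 1.8966 = 2.37416 rad
ρ = (1 − cos θ)/κ = (1 − -0.71970)/1.2518 = 1.37378
z = sin θ / κ = 0.69429/1.2518 = 0.55463
x = ρ cos φ = 1.37378 × cos(223.93°) = -0.98938
y = ρ sin φ = 1.37378 × sin(223.93°) = -0.95310

-0.989 -0.953 0.555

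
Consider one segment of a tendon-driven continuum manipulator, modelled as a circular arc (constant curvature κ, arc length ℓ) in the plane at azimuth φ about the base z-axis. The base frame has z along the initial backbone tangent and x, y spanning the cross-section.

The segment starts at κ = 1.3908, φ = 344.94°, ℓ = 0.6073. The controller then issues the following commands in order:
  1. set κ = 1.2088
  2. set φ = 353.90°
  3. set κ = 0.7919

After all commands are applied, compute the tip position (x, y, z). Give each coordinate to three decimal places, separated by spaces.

0.142 -0.015 0.584

initial: κ=1.3908, φ=344.94°, ℓ=0.6073
cmd 1: set κ=1.2088 → (κ,φ,ℓ)=(1.2088,344.94°,0.6073) → tip=(0.2058,-0.0554,0.5542)
cmd 2: set φ=353.90° → (κ,φ,ℓ)=(1.2088,353.90°,0.6073) → tip=(0.2119,-0.0226,0.5542)
cmd 3: set κ=0.7919 → (κ,φ,ℓ)=(0.7919,353.90°,0.6073) → tip=(0.1424,-0.0152,0.5842)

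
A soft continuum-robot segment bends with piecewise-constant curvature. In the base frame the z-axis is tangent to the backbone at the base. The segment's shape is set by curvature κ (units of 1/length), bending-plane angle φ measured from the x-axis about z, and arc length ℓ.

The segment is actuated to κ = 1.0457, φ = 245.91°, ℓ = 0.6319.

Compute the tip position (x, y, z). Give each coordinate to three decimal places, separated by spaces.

-0.082 -0.184 0.587

θ = κ·ℓ = 1.0457 × 0.6319 = 0.66078 rad
ρ = (1 − cos θ)/κ = (1 − 0.78952)/1.0457 = 0.20129
z = sin θ / κ = 0.61373/1.0457 = 0.58691
x = ρ cos φ = 0.20129 × cos(245.91°) = -0.08216
y = ρ sin φ = 0.20129 × sin(245.91°) = -0.18376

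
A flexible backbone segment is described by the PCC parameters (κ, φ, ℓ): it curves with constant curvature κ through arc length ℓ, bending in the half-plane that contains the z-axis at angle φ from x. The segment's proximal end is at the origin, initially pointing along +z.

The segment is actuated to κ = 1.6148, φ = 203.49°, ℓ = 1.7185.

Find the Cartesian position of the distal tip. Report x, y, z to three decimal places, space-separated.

-1.098 -0.477 0.222

θ = κ·ℓ = 1.6148 × 1.7185 = 2.77503 rad
ρ = (1 − cos θ)/κ = (1 − -0.93357)/1.6148 = 1.19740
z = sin θ / κ = 0.35841/1.6148 = 0.22195
x = ρ cos φ = 1.19740 × cos(203.49°) = -1.09817
y = ρ sin φ = 1.19740 × sin(203.49°) = -0.47727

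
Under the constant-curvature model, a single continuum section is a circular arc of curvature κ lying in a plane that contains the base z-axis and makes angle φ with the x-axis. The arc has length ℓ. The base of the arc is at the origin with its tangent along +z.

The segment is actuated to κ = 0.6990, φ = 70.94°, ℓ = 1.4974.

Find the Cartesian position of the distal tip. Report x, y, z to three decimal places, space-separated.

θ = κ·ℓ = 0.6990 × 1.4974 = 1.04668 rad
ρ = (1 − cos θ)/κ = (1 − 0.50045)/0.6990 = 0.71467
z = sin θ / κ = 0.86577/0.6990 = 1.23858
x = ρ cos φ = 0.71467 × cos(70.94°) = 0.23338
y = ρ sin φ = 0.71467 × sin(70.94°) = 0.67549

0.233 0.675 1.239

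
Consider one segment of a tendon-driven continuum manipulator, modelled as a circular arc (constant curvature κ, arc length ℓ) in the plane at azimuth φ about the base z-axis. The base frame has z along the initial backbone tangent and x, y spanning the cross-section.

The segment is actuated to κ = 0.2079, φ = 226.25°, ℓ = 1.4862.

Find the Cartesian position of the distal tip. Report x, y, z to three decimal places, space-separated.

θ = κ·ℓ = 0.2079 × 1.4862 = 0.30898 rad
ρ = (1 − cos θ)/κ = (1 − 0.95264)/0.2079 = 0.22778
z = sin θ / κ = 0.30409/0.2079 = 1.46266
x = ρ cos φ = 0.22778 × cos(226.25°) = -0.15751
y = ρ sin φ = 0.22778 × sin(226.25°) = -0.16454

-0.158 -0.165 1.463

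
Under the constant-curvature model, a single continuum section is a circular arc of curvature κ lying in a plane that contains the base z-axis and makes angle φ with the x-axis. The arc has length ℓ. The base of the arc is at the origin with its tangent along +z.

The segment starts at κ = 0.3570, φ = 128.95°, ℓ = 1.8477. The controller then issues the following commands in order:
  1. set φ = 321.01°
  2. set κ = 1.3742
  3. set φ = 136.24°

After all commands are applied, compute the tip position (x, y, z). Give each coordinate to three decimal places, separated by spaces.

initial: κ=0.3570, φ=128.95°, ℓ=1.8477
cmd 1: set φ=321.01° → (κ,φ,ℓ)=(0.3570,321.01°,1.8477) → tip=(0.4567,-0.3697,1.7166)
cmd 2: set κ=1.3742 → (κ,φ,ℓ)=(1.3742,321.01°,1.8477) → tip=(1.0316,-0.8351,0.4124)
cmd 3: set φ=136.24° → (κ,φ,ℓ)=(1.3742,136.24°,1.8477) → tip=(-0.9586,0.9180,0.4124)

-0.959 0.918 0.412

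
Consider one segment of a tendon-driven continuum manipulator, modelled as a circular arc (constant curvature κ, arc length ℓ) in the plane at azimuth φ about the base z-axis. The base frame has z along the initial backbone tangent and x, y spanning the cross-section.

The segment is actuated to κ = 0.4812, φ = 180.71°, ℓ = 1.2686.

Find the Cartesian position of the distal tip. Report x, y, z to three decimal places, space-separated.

-0.375 -0.005 1.191

θ = κ·ℓ = 0.4812 × 1.2686 = 0.61045 rad
ρ = (1 − cos θ)/κ = (1 − 0.81939)/0.4812 = 0.37533
z = sin θ / κ = 0.57324/0.4812 = 1.19126
x = ρ cos φ = 0.37533 × cos(180.71°) = -0.37530
y = ρ sin φ = 0.37533 × sin(180.71°) = -0.00465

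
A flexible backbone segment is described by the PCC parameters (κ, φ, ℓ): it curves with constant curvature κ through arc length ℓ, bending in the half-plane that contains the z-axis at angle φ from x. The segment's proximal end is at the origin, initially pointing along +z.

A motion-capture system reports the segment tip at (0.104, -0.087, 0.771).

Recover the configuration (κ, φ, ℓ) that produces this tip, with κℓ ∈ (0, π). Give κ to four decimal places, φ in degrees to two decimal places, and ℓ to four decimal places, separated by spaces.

ρ = √(x²+y²) = √(0.104² + -0.087²) = 0.13559
φ = atan2(y, x) mod 360° = atan2(-0.087, 0.104) = 320.0862°
|p|² = ρ² + z² = 0.13559² + 0.771² = 0.61283
κ = 2ρ / |p|² = 2×0.13559 / 0.61283 = 0.44251
θ = 2·atan2(ρ, z) = 2·atan2(0.13559, 0.771) = 0.34817 rad
ℓ = θ/κ = 0.34817/0.44251 = 0.78680

0.4425 320.09 0.7868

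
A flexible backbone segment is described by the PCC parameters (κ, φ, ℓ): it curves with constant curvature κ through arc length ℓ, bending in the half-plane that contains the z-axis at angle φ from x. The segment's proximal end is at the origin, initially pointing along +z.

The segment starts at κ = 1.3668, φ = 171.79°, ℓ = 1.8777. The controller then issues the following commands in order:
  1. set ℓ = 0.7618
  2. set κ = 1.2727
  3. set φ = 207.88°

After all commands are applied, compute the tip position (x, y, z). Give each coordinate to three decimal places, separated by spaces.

initial: κ=1.3668, φ=171.79°, ℓ=1.8777
cmd 1: set ℓ=0.7618 → (κ,φ,ℓ)=(1.3668,171.79°,0.7618) → tip=(-0.3583,0.0517,0.6314)
cmd 2: set κ=1.2727 → (κ,φ,ℓ)=(1.2727,171.79°,0.7618) → tip=(-0.3378,0.0487,0.6479)
cmd 3: set φ=207.88° → (κ,φ,ℓ)=(1.2727,207.88°,0.7618) → tip=(-0.3017,-0.1596,0.6479)

-0.302 -0.160 0.648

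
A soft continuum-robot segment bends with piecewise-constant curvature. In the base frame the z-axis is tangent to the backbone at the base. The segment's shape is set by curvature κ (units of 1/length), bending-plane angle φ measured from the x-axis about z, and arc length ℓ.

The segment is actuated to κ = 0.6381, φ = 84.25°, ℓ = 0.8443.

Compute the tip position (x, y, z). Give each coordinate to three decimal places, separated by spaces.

θ = κ·ℓ = 0.6381 × 0.8443 = 0.53875 rad
ρ = (1 − cos θ)/κ = (1 − 0.85835)/0.6381 = 0.22198
z = sin θ / κ = 0.51306/0.6381 = 0.80405
x = ρ cos φ = 0.22198 × cos(84.25°) = 0.02224
y = ρ sin φ = 0.22198 × sin(84.25°) = 0.22087

0.022 0.221 0.804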